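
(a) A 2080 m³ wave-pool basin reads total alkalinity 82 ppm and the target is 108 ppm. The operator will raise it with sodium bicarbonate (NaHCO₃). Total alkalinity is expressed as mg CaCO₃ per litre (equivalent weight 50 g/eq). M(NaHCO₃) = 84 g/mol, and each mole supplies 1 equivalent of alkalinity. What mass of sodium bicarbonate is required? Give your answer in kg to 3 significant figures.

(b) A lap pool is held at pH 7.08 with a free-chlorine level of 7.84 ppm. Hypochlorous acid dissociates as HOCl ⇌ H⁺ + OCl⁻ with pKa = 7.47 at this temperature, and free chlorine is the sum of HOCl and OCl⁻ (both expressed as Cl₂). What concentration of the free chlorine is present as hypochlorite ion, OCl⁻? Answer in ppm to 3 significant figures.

(a) 90.9 kg; (b) 2.27 ppm

(a) Volume: 2080 m³ = 2,080,000 L.
(a) Alkalinity to add: (108 − 82) = 26 mg/L as CaCO₃ × 2,080,000 L = 54,080 g as CaCO₃.
(a) Equivalents: 54,080 g ÷ 50 g/eq = 1082 eq.
(a) NaHCO₃ supplies 1 eq per mole → 1082 mol.
(a) Mass: 1082 mol × 84 g/mol = 90,850 g.

(b) [OCl⁻]/[HOCl] = 10^(pH − pKa) = 10^(7.08 − 7.47) = 10^-0.39 = 0.4074.
(b) Fraction as HOCl = 1 / (1 + 0.4074) = 0.7105.
(b) OCl⁻ = (1 − 0.7105) × 7.84 ppm = 2.269 ppm.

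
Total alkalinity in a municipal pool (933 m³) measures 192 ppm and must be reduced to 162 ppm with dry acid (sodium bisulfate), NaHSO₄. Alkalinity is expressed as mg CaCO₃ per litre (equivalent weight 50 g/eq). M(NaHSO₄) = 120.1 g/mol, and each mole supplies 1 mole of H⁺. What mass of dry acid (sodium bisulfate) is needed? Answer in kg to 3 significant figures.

Volume: 933 m³ = 933,000 L.
Alkalinity to neutralize: (192 − 162) = 30 mg/L as CaCO₃ × 933,000 L = 27,990 g as CaCO₃.
Equivalents of H⁺ required: 27,990 ÷ 50 g/eq = 559.8 eq = 559.8 mol NaHSO₄.
Mass of NaHSO₄: 559.8 × 120.1 = 67,230 g.

67.2 kg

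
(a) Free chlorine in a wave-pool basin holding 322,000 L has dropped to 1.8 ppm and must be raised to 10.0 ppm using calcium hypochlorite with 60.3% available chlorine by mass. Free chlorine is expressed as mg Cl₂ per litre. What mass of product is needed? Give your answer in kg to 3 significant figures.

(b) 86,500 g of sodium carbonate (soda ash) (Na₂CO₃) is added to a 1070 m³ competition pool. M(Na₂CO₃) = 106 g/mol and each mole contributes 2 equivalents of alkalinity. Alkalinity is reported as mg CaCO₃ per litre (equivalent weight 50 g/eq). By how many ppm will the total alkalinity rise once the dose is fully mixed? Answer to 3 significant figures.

(a) 4.38 kg; (b) 76.3 ppm

(a) Chlorine deficit: 10.0 − 1.8 = 8.2 ppm = 8.2 mg/L as Cl₂.
(a) Cl₂ equivalent needed: 8.2 mg/L × 322,000 L = 2,640,000 mg = 2640 g.
(a) Product at 60.3% available chlorine: 2640 / 0.603 = 4379 g.

(b) Volume: 1070 m³ = 1,070,000 L.
(b) Moles of Na₂CO₃: 86,500 g ÷ 106 g/mol = 816 mol → 1632 eq of alkalinity.
(b) As CaCO₃: 1632 eq × 50 g/eq = 81,600 g.
(b) Rise: 81,600 g / 1,070,000 L × 1000 = 76.27 mg/L.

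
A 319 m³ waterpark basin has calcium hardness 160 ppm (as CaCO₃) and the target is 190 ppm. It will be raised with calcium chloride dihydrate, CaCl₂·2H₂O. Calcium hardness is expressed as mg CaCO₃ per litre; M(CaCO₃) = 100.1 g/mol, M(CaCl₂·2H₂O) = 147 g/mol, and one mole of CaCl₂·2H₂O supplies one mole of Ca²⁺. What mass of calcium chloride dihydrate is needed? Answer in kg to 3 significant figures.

14.1 kg

Volume: 319 m³ = 319,000 L.
Hardness to add: (190 − 160) = 30 mg/L as CaCO₃ × 319,000 L = 9570 g as CaCO₃.
Moles of Ca²⁺ (1 mol Ca²⁺ ≡ 1 mol CaCO₃): 9570 / 100.1 g/mol = 95.6 mol.
Mass of CaCl₂·2H₂O: 95.6 × 147 = 14,050 g.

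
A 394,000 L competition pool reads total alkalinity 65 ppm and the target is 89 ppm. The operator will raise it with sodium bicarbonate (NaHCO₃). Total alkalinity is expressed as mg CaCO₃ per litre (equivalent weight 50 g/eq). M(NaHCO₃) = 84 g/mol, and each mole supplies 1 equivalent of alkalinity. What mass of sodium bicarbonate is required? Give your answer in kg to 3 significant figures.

15.9 kg

Alkalinity to add: (89 − 65) = 24 mg/L as CaCO₃ × 394,000 L = 9456 g as CaCO₃.
Equivalents: 9456 g ÷ 50 g/eq = 189.1 eq.
NaHCO₃ supplies 1 eq per mole → 189.1 mol.
Mass: 189.1 mol × 84 g/mol = 15,890 g.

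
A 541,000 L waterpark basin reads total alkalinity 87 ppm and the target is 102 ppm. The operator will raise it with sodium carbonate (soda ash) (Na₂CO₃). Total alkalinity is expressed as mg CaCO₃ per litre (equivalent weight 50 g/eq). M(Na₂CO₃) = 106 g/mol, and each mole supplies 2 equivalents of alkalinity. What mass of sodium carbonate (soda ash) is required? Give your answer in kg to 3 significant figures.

8.60 kg

Alkalinity to add: (102 − 87) = 15 mg/L as CaCO₃ × 541,000 L = 8115 g as CaCO₃.
Equivalents: 8115 g ÷ 50 g/eq = 162.3 eq.
Each mole of Na₂CO₃ supplies 2 eq, so 162.3 / 2 = 81.15 mol.
Mass: 81.15 mol × 106 g/mol = 8602 g.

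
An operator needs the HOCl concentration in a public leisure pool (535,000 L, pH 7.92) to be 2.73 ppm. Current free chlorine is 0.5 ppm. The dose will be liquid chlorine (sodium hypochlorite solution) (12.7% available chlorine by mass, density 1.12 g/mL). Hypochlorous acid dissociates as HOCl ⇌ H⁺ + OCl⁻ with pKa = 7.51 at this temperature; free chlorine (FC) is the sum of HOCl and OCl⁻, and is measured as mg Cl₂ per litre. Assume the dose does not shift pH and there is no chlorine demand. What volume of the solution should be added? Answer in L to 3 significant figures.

[OCl⁻]/[HOCl] = 10^(pH − pKa) = 10^(7.92 − 7.51) = 2.57; fraction as HOCl = 1/(1 + 2.57) = 0.2801.
Free chlorine required for 2.73 ppm HOCl: 2.73 / 0.2801 = 9.747 ppm.
FC to add: 9.747 − 0.5 = 9.247 mg/L as Cl₂.
Cl₂ equivalent: 9.247 mg/L × 535,000 L = 4947 g.
Product at 12.7% available Cl: 4947 / 0.127 = 38,950 g.
Volume: 38,950 g ÷ 1.12 g/mL = 34,780 mL.

34.8 L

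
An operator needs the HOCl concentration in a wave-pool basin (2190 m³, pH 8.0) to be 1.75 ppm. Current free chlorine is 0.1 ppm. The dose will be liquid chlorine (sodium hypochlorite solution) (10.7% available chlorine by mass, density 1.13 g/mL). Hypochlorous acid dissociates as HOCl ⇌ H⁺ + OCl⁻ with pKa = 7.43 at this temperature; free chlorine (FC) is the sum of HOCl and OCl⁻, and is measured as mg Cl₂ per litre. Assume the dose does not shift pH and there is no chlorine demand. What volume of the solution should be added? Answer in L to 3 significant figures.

148 L

Volume: 2190 m³ = 2,190,000 L.
[OCl⁻]/[HOCl] = 10^(pH − pKa) = 10^(8.0 − 7.43) = 3.715; fraction as HOCl = 1/(1 + 3.715) = 0.2121.
Free chlorine required for 1.75 ppm HOCl: 1.75 / 0.2121 = 8.252 ppm.
FC to add: 8.252 − 0.1 = 8.152 mg/L as Cl₂.
Cl₂ equivalent: 8.152 mg/L × 2,190,000 L = 17,850 g.
Product at 10.7% available Cl: 17,850 / 0.107 = 166,800 g.
Volume: 166,800 g ÷ 1.13 g/mL = 147,700 mL.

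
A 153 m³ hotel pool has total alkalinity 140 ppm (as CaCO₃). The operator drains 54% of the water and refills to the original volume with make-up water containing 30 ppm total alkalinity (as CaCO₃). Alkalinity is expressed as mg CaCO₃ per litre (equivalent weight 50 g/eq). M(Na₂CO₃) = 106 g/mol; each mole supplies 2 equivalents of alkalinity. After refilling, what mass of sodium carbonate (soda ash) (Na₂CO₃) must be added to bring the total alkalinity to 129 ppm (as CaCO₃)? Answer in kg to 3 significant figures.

Volume: 153 m³ = 153,000 L.
After draining 54% and refilling: 140 × 0.46 + 30 × 0.54 = 80.6 ppm.
Deficit to target: 129 − 80.6 = 48.4 mg/L.
As CaCO₃: 48.4 mg/L × 153,000 L = 7405 g; ÷ 50 g/eq ÷ 2 = 74.05 mol Na₂CO₃.
Mass: 74.05 × 106 = 7850 g.

7.85 kg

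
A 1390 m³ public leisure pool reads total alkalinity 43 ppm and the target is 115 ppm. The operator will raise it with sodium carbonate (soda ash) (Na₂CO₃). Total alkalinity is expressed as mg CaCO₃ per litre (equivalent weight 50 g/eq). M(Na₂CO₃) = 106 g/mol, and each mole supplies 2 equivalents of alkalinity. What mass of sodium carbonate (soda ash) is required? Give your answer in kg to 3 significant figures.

Volume: 1390 m³ = 1,390,000 L.
Alkalinity to add: (115 − 43) = 72 mg/L as CaCO₃ × 1,390,000 L = 100,100 g as CaCO₃.
Equivalents: 100,100 g ÷ 50 g/eq = 2002 eq.
Each mole of Na₂CO₃ supplies 2 eq, so 2002 / 2 = 1001 mol.
Mass: 1001 mol × 106 g/mol = 106,100 g.

106 kg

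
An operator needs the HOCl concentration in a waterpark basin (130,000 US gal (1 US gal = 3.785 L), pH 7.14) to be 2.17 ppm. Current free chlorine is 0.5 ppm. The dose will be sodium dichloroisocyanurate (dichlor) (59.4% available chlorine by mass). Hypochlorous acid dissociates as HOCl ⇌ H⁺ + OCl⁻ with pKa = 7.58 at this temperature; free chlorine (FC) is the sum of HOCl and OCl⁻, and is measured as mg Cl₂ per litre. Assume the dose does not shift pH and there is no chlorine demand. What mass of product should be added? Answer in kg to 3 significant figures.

Volume: 130,000 US gal × 3.785 L/gal = 492,050 L.
[OCl⁻]/[HOCl] = 10^(pH − pKa) = 10^(7.14 − 7.58) = 0.3631; fraction as HOCl = 1/(1 + 0.3631) = 0.7336.
Free chlorine required for 2.17 ppm HOCl: 2.17 / 0.7336 = 2.958 ppm.
FC to add: 2.958 − 0.5 = 2.458 mg/L as Cl₂.
Cl₂ equivalent: 2.458 mg/L × 492,050 L = 1209 g.
Product at 59.4% available Cl: 1209 / 0.594 = 2036 g.

2.04 kg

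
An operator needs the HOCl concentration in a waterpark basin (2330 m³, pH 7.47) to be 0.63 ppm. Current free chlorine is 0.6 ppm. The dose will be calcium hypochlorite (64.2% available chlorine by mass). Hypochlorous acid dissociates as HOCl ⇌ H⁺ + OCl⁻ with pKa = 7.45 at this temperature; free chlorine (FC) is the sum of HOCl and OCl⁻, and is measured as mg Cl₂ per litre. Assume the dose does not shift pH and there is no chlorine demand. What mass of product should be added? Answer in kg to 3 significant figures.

2.50 kg

Volume: 2330 m³ = 2,330,000 L.
[OCl⁻]/[HOCl] = 10^(pH − pKa) = 10^(7.47 − 7.45) = 1.047; fraction as HOCl = 1/(1 + 1.047) = 0.4885.
Free chlorine required for 0.63 ppm HOCl: 0.63 / 0.4885 = 1.29 ppm.
FC to add: 1.29 − 0.6 = 0.6897 mg/L as Cl₂.
Cl₂ equivalent: 0.6897 mg/L × 2,330,000 L = 1607 g.
Product at 64.2% available Cl: 1607 / 0.642 = 2503 g.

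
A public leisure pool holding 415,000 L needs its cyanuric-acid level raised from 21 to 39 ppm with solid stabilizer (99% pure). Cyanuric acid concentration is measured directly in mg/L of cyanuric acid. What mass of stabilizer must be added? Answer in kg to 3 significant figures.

CYA to add: (39 − 21) = 18 mg/L × 415,000 L = 7470 g cyanuric acid.
At 99% purity: 7470 / 0.99 = 7545 g product.

7.55 kg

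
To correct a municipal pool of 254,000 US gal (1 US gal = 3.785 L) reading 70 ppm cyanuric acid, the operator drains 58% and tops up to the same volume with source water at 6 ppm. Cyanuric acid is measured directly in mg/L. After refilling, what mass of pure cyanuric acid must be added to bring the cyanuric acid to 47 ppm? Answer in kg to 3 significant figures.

13.6 kg

Volume: 254,000 US gal × 3.785 L/gal = 961,390 L.
After draining 58% and refilling: 70 × 0.42 + 6 × 0.58 = 32.88 ppm.
Deficit to target: 47 − 32.88 = 14.12 mg/L.
Mass: 14.12 mg/L × 961,390 L = 13,570 g cyanuric acid.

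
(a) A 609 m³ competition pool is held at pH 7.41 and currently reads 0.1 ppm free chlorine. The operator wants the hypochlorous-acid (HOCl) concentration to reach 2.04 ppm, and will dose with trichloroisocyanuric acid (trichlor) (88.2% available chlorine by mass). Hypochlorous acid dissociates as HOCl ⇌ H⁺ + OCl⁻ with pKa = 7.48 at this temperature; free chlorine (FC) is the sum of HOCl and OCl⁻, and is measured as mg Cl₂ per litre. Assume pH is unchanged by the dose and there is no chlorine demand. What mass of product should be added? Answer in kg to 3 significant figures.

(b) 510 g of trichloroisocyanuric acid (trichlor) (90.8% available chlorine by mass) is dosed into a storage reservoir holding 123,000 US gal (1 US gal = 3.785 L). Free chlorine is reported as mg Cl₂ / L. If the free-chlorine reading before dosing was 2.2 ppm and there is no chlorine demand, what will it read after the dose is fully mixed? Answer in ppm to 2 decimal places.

(a) 2.54 kg; (b) 3.19 ppm

(a) Volume: 609 m³ = 609,000 L.
(a) [OCl⁻]/[HOCl] = 10^(pH − pKa) = 10^(7.41 − 7.48) = 0.8511; fraction as HOCl = 1/(1 + 0.8511) = 0.5402.
(a) Free chlorine required for 2.04 ppm HOCl: 2.04 / 0.5402 = 3.776 ppm.
(a) FC to add: 3.776 − 0.1 = 3.676 mg/L as Cl₂.
(a) Cl₂ equivalent: 3.676 mg/L × 609,000 L = 2239 g.
(a) Product at 88.2% available Cl: 2239 / 0.882 = 2538 g.

(b) Volume: 123,000 US gal × 3.785 L/gal = 465,555 L.
(b) Available chlorine delivered: 510 g × 0.908 = 463.1 g as Cl₂.
(b) Concentration rise: 463.1 g / 465,555 L = 0.9947 mg/L = 0.99 ppm.
(b) Final FC: 2.2 + 0.99 = 3.19 ppm.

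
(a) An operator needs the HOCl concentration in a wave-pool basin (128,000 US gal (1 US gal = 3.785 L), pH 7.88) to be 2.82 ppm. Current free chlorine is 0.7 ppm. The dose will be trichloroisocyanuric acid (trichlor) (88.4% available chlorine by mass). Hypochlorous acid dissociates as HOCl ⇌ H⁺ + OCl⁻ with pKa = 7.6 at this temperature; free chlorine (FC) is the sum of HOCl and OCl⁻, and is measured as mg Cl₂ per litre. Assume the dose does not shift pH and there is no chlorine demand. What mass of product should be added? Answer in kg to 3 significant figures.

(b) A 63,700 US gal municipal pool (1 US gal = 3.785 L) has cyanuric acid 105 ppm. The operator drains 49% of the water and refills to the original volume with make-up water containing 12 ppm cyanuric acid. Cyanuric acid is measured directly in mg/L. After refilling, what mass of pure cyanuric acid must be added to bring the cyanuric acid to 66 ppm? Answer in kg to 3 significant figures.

(a) Volume: 128,000 US gal × 3.785 L/gal = 484,480 L.
(a) [OCl⁻]/[HOCl] = 10^(pH − pKa) = 10^(7.88 − 7.6) = 1.905; fraction as HOCl = 1/(1 + 1.905) = 0.3442.
(a) Free chlorine required for 2.82 ppm HOCl: 2.82 / 0.3442 = 8.193 ppm.
(a) FC to add: 8.193 − 0.7 = 7.493 mg/L as Cl₂.
(a) Cl₂ equivalent: 7.493 mg/L × 484,480 L = 3630 g.
(a) Product at 88.4% available Cl: 3630 / 0.884 = 4107 g.

(b) Volume: 63,700 US gal × 3.785 L/gal = 241,104 L.
(b) After draining 49% and refilling: 105 × 0.51 + 12 × 0.49 = 59.43 ppm.
(b) Deficit to target: 66 − 59.43 = 6.57 mg/L.
(b) Mass: 6.57 mg/L × 241,104 L = 1584 g cyanuric acid.

(a) 4.11 kg; (b) 1.58 kg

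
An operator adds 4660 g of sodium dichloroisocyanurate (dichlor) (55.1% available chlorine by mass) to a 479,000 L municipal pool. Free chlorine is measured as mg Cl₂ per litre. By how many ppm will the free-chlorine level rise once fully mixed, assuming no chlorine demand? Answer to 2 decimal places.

Available chlorine delivered: 4660 g × 0.551 = 2568 g as Cl₂.
Concentration rise: 2568 g / 479,000 L = 5.36 mg/L = 5.36 ppm.

5.36 ppm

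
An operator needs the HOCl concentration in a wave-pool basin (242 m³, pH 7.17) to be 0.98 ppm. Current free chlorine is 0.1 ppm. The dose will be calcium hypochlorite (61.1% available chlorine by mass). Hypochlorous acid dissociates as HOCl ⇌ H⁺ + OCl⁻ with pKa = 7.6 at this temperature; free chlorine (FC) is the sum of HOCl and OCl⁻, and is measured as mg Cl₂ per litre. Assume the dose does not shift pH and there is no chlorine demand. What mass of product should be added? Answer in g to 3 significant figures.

493 g

Volume: 242 m³ = 242,000 L.
[OCl⁻]/[HOCl] = 10^(pH − pKa) = 10^(7.17 − 7.6) = 0.3715; fraction as HOCl = 1/(1 + 0.3715) = 0.7291.
Free chlorine required for 0.98 ppm HOCl: 0.98 / 0.7291 = 1.344 ppm.
FC to add: 1.344 − 0.1 = 1.244 mg/L as Cl₂.
Cl₂ equivalent: 1.244 mg/L × 242,000 L = 301.1 g.
Product at 61.1% available Cl: 301.1 / 0.611 = 492.8 g.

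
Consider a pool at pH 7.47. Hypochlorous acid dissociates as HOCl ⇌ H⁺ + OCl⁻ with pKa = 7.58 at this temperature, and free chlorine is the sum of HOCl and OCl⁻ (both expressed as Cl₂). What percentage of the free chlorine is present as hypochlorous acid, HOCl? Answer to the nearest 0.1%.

[OCl⁻]/[HOCl] = 10^(pH − pKa) = 10^(7.47 − 7.58) = 10^-0.11 = 0.7762.
Fraction as HOCl = 1 / (1 + 0.7762) = 0.563.

56.3%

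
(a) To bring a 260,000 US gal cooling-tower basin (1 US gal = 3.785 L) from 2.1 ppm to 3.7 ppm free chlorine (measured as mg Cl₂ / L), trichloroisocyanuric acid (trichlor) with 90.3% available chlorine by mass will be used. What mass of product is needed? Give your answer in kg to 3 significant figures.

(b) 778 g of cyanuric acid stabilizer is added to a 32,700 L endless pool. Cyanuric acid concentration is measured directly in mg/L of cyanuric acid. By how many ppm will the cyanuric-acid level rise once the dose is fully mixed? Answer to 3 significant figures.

(a) Volume: 260,000 US gal × 3.785 L/gal = 984,100 L.
(a) Chlorine deficit: 3.7 − 2.1 = 1.6 ppm = 1.6 mg/L as Cl₂.
(a) Cl₂ equivalent needed: 1.6 mg/L × 984,100 L = 1,575,000 mg = 1575 g.
(a) Product at 90.3% available chlorine: 1575 / 0.903 = 1744 g.

(b) Rise: 778 g / 32,700 L × 1000 = 23.79 mg/L.

(a) 1.74 kg; (b) 23.8 ppm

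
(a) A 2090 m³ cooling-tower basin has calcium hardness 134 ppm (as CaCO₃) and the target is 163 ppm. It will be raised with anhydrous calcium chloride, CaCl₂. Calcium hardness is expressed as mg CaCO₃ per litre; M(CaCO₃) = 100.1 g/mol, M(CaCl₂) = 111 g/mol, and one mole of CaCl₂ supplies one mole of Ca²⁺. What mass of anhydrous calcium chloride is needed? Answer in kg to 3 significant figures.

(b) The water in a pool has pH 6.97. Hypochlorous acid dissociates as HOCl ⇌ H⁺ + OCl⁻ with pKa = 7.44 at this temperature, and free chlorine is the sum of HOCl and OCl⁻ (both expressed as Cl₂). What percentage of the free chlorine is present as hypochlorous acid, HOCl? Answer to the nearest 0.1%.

(a) Volume: 2090 m³ = 2,090,000 L.
(a) Hardness to add: (163 − 134) = 29 mg/L as CaCO₃ × 2,090,000 L = 60,610 g as CaCO₃.
(a) Moles of Ca²⁺ (1 mol Ca²⁺ ≡ 1 mol CaCO₃): 60,610 / 100.1 g/mol = 605.5 mol.
(a) Mass of CaCl₂: 605.5 × 111 = 67,210 g.

(b) [OCl⁻]/[HOCl] = 10^(pH − pKa) = 10^(6.97 − 7.44) = 10^-0.47 = 0.3388.
(b) Fraction as HOCl = 1 / (1 + 0.3388) = 0.7469.

(a) 67.2 kg; (b) 74.7%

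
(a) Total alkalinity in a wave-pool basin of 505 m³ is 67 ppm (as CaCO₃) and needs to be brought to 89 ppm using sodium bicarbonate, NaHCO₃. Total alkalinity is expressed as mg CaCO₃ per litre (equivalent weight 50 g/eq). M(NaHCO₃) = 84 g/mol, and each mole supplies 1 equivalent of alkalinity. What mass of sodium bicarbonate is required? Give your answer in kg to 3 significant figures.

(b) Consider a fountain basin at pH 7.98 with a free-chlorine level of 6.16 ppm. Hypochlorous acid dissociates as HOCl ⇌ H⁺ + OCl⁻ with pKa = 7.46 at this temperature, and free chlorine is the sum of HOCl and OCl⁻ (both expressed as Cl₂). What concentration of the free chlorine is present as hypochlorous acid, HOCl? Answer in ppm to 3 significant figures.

(a) Volume: 505 m³ = 505,000 L.
(a) Alkalinity to add: (89 − 67) = 22 mg/L as CaCO₃ × 505,000 L = 11,110 g as CaCO₃.
(a) Equivalents: 11,110 g ÷ 50 g/eq = 222.2 eq.
(a) NaHCO₃ supplies 1 eq per mole → 222.2 mol.
(a) Mass: 222.2 mol × 84 g/mol = 18,660 g.

(b) [OCl⁻]/[HOCl] = 10^(pH − pKa) = 10^(7.98 − 7.46) = 10^0.52 = 3.311.
(b) Fraction as HOCl = 1 / (1 + 3.311) = 0.2319.
(b) HOCl = 0.2319 × 6.16 ppm = 1.429 ppm.

(a) 18.7 kg; (b) 1.43 ppm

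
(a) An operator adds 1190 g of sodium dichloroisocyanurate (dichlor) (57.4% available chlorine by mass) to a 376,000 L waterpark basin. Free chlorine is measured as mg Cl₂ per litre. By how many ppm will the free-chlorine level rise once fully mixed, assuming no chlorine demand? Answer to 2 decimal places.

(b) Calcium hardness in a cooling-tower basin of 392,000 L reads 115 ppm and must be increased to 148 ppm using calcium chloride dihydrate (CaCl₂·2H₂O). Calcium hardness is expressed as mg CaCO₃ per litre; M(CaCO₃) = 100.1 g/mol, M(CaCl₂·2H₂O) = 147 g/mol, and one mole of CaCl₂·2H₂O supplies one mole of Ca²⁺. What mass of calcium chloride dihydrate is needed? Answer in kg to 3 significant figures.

(a) Available chlorine delivered: 1190 g × 0.574 = 683.1 g as Cl₂.
(a) Concentration rise: 683.1 g / 376,000 L = 1.817 mg/L = 1.82 ppm.

(b) Hardness to add: (148 − 115) = 33 mg/L as CaCO₃ × 392,000 L = 12,940 g as CaCO₃.
(b) Moles of Ca²⁺ (1 mol Ca²⁺ ≡ 1 mol CaCO₃): 12,940 / 100.1 g/mol = 129.2 mol.
(b) Mass of CaCl₂·2H₂O: 129.2 × 147 = 19,000 g.

(a) 1.82 ppm; (b) 19.0 kg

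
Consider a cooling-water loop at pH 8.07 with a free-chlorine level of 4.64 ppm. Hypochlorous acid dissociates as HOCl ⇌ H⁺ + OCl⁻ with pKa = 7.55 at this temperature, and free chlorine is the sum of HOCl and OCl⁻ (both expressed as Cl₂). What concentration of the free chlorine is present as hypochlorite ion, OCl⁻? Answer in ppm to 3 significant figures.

3.56 ppm

[OCl⁻]/[HOCl] = 10^(pH − pKa) = 10^(8.07 − 7.55) = 10^0.52 = 3.311.
Fraction as HOCl = 1 / (1 + 3.311) = 0.2319.
OCl⁻ = (1 − 0.2319) × 4.64 ppm = 3.564 ppm.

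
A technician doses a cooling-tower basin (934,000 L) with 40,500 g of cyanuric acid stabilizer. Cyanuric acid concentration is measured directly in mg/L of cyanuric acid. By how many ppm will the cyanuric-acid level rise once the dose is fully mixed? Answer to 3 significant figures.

43.4 ppm

Rise: 40,500 g / 934,000 L × 1000 = 43.36 mg/L.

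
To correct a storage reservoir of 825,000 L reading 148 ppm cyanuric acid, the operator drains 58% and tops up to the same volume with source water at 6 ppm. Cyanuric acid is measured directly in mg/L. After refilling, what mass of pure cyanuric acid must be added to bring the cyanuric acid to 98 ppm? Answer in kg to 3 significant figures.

After draining 58% and refilling: 148 × 0.42 + 6 × 0.58 = 65.64 ppm.
Deficit to target: 98 − 65.64 = 32.36 mg/L.
Mass: 32.36 mg/L × 825,000 L = 26,700 g cyanuric acid.

26.7 kg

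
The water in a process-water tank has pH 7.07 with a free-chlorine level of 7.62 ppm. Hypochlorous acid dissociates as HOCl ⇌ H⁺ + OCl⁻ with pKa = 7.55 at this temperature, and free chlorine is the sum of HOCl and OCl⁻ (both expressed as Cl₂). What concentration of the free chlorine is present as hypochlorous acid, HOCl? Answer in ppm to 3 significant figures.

5.72 ppm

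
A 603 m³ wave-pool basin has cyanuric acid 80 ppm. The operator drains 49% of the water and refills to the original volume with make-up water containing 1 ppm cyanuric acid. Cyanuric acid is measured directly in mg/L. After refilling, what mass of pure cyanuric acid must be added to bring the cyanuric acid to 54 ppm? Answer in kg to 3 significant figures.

Volume: 603 m³ = 603,000 L.
After draining 49% and refilling: 80 × 0.51 + 1 × 0.49 = 41.29 ppm.
Deficit to target: 54 − 41.29 = 12.71 mg/L.
Mass: 12.71 mg/L × 603,000 L = 7664 g cyanuric acid.

7.66 kg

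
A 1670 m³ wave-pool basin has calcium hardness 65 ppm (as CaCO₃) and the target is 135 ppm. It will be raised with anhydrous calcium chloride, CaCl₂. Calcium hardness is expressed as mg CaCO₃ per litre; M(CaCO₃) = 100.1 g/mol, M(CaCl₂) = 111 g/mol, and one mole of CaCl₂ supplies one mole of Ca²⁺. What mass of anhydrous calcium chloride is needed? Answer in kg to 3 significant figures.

130 kg

Volume: 1670 m³ = 1,670,000 L.
Hardness to add: (135 − 65) = 70 mg/L as CaCO₃ × 1,670,000 L = 116,900 g as CaCO₃.
Moles of Ca²⁺ (1 mol Ca²⁺ ≡ 1 mol CaCO₃): 116,900 / 100.1 g/mol = 1168 mol.
Mass of CaCl₂: 1168 × 111 = 129,600 g.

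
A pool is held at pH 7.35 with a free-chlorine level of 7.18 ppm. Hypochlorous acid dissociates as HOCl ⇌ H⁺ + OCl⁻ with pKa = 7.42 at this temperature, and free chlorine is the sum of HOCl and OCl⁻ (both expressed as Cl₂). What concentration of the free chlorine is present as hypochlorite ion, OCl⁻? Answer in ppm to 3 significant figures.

[OCl⁻]/[HOCl] = 10^(pH − pKa) = 10^(7.35 − 7.42) = 10^-0.07 = 0.8511.
Fraction as HOCl = 1 / (1 + 0.8511) = 0.5402.
OCl⁻ = (1 − 0.5402) × 7.18 ppm = 3.301 ppm.

3.30 ppm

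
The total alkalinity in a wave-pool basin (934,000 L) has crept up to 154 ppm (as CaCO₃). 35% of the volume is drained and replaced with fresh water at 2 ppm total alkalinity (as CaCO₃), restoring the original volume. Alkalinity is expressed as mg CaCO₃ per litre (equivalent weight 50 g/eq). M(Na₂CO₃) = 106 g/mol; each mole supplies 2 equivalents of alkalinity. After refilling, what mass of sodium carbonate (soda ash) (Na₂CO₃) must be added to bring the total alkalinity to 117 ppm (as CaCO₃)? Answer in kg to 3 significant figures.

16.0 kg

After draining 35% and refilling: 154 × 0.65 + 2 × 0.35 = 100.8 ppm.
Deficit to target: 117 − 100.8 = 16.2 mg/L.
As CaCO₃: 16.2 mg/L × 934,000 L = 15,130 g; ÷ 50 g/eq ÷ 2 = 151.3 mol Na₂CO₃.
Mass: 151.3 × 106 = 16,040 g.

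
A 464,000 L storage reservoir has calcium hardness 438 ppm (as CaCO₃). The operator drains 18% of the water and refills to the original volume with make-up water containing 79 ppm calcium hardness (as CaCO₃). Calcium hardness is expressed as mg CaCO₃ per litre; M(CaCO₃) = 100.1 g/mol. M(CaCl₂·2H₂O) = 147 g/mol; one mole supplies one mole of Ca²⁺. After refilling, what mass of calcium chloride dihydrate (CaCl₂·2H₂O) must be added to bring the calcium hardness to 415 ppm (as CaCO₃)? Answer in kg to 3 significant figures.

After draining 18% and refilling: 438 × 0.82 + 79 × 0.18 = 373.38 ppm.
Deficit to target: 415 − 373.38 = 41.62 mg/L.
As CaCO₃: 41.62 mg/L × 464,000 L = 19,310 g; ÷ 100.1 = 192.9 mol Ca²⁺.
Mass: 192.9 × 147 = 28,360 g.

28.4 kg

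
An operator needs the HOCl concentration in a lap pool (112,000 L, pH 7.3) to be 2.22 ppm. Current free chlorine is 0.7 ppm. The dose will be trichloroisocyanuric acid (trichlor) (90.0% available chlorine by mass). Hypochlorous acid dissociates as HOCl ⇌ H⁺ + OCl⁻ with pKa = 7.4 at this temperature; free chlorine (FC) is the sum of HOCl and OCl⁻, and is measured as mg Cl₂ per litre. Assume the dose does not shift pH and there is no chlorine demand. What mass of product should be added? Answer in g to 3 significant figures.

409 g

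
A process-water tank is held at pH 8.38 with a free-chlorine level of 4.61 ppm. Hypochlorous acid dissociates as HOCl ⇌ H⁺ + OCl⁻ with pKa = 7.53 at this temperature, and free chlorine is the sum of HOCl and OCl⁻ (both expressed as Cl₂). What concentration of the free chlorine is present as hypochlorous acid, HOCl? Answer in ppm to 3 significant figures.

0.571 ppm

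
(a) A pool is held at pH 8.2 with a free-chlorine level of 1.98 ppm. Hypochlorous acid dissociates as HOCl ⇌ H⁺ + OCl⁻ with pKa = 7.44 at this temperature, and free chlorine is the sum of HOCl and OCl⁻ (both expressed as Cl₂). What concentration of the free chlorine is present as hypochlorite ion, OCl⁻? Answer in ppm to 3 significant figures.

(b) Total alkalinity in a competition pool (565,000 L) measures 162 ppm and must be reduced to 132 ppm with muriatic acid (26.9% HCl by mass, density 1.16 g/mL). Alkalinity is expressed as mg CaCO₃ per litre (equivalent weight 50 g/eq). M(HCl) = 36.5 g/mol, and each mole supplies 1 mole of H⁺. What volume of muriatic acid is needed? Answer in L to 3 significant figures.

(a) 1.69 ppm; (b) 39.7 L

(a) [OCl⁻]/[HOCl] = 10^(pH − pKa) = 10^(8.2 − 7.44) = 10^0.76 = 5.754.
(a) Fraction as HOCl = 1 / (1 + 5.754) = 0.1481.
(a) OCl⁻ = (1 − 0.1481) × 1.98 ppm = 1.687 ppm.

(b) Alkalinity to neutralize: (162 − 132) = 30 mg/L as CaCO₃ × 565,000 L = 16,950 g as CaCO₃.
(b) Equivalents of H⁺ required: 16,950 ÷ 50 g/eq = 339 eq = 339 mol HCl.
(b) Mass of HCl: 339 × 36.5 = 12,370 g.
(b) Mass of 26.9% solution: 12,370 / 0.269 = 46,000 g.
(b) Volume: 46,000 g ÷ 1.16 g/mL = 39,650 mL.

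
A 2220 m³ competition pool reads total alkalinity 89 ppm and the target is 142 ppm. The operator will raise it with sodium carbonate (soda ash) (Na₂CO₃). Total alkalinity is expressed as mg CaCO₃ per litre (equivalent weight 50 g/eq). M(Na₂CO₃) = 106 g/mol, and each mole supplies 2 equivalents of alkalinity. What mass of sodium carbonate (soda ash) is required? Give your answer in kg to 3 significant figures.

Volume: 2220 m³ = 2,220,000 L.
Alkalinity to add: (142 − 89) = 53 mg/L as CaCO₃ × 2,220,000 L = 117,700 g as CaCO₃.
Equivalents: 117,700 g ÷ 50 g/eq = 2353 eq.
Each mole of Na₂CO₃ supplies 2 eq, so 2353 / 2 = 1177 mol.
Mass: 1177 mol × 106 g/mol = 124,700 g.

125 kg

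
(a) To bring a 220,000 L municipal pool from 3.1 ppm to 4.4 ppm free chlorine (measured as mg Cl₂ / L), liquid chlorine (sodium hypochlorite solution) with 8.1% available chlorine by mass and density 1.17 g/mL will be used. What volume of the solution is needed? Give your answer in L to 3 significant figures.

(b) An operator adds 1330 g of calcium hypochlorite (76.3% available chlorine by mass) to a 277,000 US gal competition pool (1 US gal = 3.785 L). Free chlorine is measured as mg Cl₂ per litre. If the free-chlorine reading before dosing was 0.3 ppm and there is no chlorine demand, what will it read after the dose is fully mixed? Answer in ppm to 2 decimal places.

(a) Chlorine deficit: 4.4 − 3.1 = 1.3 ppm = 1.3 mg/L as Cl₂.
(a) Cl₂ equivalent needed: 1.3 mg/L × 220,000 L = 286,000 mg = 286 g.
(a) Product at 8.1% available chlorine: 286 / 0.081 = 3531 g.
(a) Volume at density 1.17 g/mL: 3531 g ÷ 1.17 g/mL = 3018 mL.

(b) Volume: 277,000 US gal × 3.785 L/gal = 1,048,445 L.
(b) Available chlorine delivered: 1330 g × 0.763 = 1015 g as Cl₂.
(b) Concentration rise: 1015 g / 1,048,445 L = 0.9679 mg/L = 0.97 ppm.
(b) Final FC: 0.3 + 0.97 = 1.27 ppm.

(a) 3.02 L; (b) 1.27 ppm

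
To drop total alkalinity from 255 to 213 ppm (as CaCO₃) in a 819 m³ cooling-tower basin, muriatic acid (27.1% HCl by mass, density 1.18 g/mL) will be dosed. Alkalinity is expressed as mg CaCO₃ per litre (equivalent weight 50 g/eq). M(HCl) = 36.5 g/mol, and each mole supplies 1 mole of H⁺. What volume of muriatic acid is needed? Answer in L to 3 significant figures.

Volume: 819 m³ = 819,000 L.
Alkalinity to neutralize: (255 − 213) = 42 mg/L as CaCO₃ × 819,000 L = 34,400 g as CaCO₃.
Equivalents of H⁺ required: 34,400 ÷ 50 g/eq = 688 eq = 688 mol HCl.
Mass of HCl: 688 × 36.5 = 25,110 g.
Mass of 27.1% solution: 25,110 / 0.271 = 92,660 g.
Volume: 92,660 g ÷ 1.18 g/mL = 78,520 mL.

78.5 L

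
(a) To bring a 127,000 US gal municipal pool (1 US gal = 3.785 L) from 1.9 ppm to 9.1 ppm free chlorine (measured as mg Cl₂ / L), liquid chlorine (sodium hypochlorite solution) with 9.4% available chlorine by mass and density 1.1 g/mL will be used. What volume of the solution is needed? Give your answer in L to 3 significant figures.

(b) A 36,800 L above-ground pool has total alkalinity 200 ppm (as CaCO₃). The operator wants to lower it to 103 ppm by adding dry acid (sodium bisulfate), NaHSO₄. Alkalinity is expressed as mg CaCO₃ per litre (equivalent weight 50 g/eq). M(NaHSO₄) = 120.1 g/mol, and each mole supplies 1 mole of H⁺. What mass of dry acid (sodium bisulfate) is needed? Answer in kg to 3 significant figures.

(a) 33.5 L; (b) 8.57 kg

(a) Volume: 127,000 US gal × 3.785 L/gal = 480,695 L.
(a) Chlorine deficit: 9.1 − 1.9 = 7.2 ppm = 7.2 mg/L as Cl₂.
(a) Cl₂ equivalent needed: 7.2 mg/L × 480,695 L = 3,461,000 mg = 3461 g.
(a) Product at 9.4% available chlorine: 3461 / 0.094 = 36,820 g.
(a) Volume at density 1.1 g/mL: 36,820 g ÷ 1.1 g/mL = 33,470 mL.

(b) Alkalinity to neutralize: (200 − 103) = 97 mg/L as CaCO₃ × 36,800 L = 3570 g as CaCO₃.
(b) Equivalents of H⁺ required: 3570 ÷ 50 g/eq = 71.39 eq = 71.39 mol NaHSO₄.
(b) Mass of NaHSO₄: 71.39 × 120.1 = 8574 g.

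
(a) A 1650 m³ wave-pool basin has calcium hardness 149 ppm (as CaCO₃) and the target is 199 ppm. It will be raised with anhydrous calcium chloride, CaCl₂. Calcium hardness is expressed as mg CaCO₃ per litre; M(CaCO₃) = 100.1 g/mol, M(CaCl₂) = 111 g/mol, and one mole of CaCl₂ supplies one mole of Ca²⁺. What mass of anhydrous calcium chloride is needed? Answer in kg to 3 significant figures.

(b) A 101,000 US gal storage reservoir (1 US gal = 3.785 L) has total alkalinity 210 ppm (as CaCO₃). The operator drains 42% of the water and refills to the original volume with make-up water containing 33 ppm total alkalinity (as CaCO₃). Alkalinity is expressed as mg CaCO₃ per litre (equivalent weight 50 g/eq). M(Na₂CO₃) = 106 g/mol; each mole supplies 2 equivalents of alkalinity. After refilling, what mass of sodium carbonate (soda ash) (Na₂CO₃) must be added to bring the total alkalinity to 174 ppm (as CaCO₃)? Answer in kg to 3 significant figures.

(a) 91.5 kg; (b) 15.5 kg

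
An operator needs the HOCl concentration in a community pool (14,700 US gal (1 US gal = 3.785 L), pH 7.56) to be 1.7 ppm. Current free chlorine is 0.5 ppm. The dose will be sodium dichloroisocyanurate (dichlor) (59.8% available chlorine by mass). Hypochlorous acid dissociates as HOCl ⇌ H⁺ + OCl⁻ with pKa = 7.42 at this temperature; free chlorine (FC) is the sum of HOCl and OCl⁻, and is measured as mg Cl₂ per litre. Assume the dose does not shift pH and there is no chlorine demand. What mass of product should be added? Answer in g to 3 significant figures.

Volume: 14,700 US gal × 3.785 L/gal = 55,640 L.
[OCl⁻]/[HOCl] = 10^(pH − pKa) = 10^(7.56 − 7.42) = 1.38; fraction as HOCl = 1/(1 + 1.38) = 0.4201.
Free chlorine required for 1.7 ppm HOCl: 1.7 / 0.4201 = 4.047 ppm.
FC to add: 4.047 − 0.5 = 3.547 mg/L as Cl₂.
Cl₂ equivalent: 3.547 mg/L × 55,640 L = 197.3 g.
Product at 59.8% available Cl: 197.3 / 0.598 = 330 g.

330 g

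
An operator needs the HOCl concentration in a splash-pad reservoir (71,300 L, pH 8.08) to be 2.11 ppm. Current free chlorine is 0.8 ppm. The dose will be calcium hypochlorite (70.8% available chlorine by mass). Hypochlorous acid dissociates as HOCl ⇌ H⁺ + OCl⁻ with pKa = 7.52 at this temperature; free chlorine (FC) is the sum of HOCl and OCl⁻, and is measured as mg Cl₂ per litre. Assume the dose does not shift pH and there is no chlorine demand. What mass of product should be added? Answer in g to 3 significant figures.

903 g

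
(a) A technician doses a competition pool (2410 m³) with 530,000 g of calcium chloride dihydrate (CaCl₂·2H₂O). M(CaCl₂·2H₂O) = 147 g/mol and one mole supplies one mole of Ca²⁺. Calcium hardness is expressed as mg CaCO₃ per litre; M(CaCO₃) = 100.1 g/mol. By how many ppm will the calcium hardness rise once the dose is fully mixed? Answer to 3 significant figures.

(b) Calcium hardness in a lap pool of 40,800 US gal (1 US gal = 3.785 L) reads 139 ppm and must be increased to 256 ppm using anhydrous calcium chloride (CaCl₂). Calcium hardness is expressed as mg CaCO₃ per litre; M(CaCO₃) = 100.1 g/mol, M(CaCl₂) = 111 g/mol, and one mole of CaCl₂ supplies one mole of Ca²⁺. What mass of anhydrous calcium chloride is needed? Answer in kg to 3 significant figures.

(a) 150 ppm; (b) 20.0 kg

(a) Volume: 2410 m³ = 2,410,000 L.
(a) Moles of Ca²⁺: 530,000 g ÷ 147 g/mol = 3605 mol.
(a) As CaCO₃: 3605 mol × 100.1 g/mol = 360,900 g.
(a) Rise: 360,900 g / 2,410,000 L × 1000 = 149.8 mg/L.

(b) Volume: 40,800 US gal × 3.785 L/gal = 154,428 L.
(b) Hardness to add: (256 − 139) = 117 mg/L as CaCO₃ × 154,428 L = 18,070 g as CaCO₃.
(b) Moles of Ca²⁺ (1 mol Ca²⁺ ≡ 1 mol CaCO₃): 18,070 / 100.1 g/mol = 180.5 mol.
(b) Mass of CaCl₂: 180.5 × 111 = 20,040 g.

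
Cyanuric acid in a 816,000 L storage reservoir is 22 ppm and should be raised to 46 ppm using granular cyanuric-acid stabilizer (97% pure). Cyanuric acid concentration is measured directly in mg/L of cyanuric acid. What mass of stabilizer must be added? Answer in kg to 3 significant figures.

CYA to add: (46 − 22) = 24 mg/L × 816,000 L = 19,580 g cyanuric acid.
At 97% purity: 19,580 / 0.97 = 20,190 g product.

20.2 kg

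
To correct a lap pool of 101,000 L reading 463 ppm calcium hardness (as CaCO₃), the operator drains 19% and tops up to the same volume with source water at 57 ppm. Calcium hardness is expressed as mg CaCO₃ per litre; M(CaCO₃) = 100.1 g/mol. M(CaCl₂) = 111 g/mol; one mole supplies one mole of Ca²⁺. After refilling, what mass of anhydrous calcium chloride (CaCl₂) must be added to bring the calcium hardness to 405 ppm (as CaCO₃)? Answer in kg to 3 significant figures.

2.14 kg

After draining 19% and refilling: 463 × 0.81 + 57 × 0.19 = 385.86 ppm.
Deficit to target: 405 − 385.86 = 19.14 mg/L.
As CaCO₃: 19.14 mg/L × 101,000 L = 1933 g; ÷ 100.1 = 19.31 mol Ca²⁺.
Mass: 19.31 × 111 = 2144 g.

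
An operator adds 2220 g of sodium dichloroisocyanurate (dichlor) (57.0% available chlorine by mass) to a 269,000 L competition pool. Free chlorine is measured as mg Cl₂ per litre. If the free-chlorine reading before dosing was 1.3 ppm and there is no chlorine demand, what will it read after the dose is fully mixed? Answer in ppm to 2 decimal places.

Available chlorine delivered: 2220 g × 0.57 = 1265 g as Cl₂.
Concentration rise: 1265 g / 269,000 L = 4.704 mg/L = 4.70 ppm.
Final FC: 1.3 + 4.70 = 6.00 ppm.

6.00 ppm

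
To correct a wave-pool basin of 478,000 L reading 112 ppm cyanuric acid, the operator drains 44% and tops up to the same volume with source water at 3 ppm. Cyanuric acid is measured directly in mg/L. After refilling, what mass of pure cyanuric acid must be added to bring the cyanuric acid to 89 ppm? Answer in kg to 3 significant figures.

11.9 kg

After draining 44% and refilling: 112 × 0.56 + 3 × 0.44 = 64.04 ppm.
Deficit to target: 89 − 64.04 = 24.96 mg/L.
Mass: 24.96 mg/L × 478,000 L = 11,930 g cyanuric acid.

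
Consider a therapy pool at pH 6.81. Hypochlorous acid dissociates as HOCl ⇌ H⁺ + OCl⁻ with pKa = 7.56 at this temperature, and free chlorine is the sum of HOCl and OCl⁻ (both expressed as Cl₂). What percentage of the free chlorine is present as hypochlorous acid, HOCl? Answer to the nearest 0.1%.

[OCl⁻]/[HOCl] = 10^(pH − pKa) = 10^(6.81 − 7.56) = 10^-0.75 = 0.1778.
Fraction as HOCl = 1 / (1 + 0.1778) = 0.849.

84.9%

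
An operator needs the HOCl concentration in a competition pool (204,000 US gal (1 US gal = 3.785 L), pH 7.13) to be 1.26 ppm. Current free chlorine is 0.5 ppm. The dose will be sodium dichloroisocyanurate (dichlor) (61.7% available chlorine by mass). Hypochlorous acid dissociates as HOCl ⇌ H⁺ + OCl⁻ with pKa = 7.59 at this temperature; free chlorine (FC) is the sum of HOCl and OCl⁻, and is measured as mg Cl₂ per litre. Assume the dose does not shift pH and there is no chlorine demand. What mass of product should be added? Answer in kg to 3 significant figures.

1.50 kg

Volume: 204,000 US gal × 3.785 L/gal = 772,140 L.
[OCl⁻]/[HOCl] = 10^(pH − pKa) = 10^(7.13 − 7.59) = 0.3467; fraction as HOCl = 1/(1 + 0.3467) = 0.7425.
Free chlorine required for 1.26 ppm HOCl: 1.26 / 0.7425 = 1.697 ppm.
FC to add: 1.697 − 0.5 = 1.197 mg/L as Cl₂.
Cl₂ equivalent: 1.197 mg/L × 772,140 L = 924.2 g.
Product at 61.7% available Cl: 924.2 / 0.617 = 1498 g.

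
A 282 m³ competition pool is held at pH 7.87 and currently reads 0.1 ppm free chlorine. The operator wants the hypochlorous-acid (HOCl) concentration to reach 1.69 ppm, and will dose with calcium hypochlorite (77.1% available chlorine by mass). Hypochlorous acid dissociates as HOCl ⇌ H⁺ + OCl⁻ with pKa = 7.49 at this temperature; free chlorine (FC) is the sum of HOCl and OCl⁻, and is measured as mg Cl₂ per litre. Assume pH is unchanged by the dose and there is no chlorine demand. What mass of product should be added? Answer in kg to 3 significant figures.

2.06 kg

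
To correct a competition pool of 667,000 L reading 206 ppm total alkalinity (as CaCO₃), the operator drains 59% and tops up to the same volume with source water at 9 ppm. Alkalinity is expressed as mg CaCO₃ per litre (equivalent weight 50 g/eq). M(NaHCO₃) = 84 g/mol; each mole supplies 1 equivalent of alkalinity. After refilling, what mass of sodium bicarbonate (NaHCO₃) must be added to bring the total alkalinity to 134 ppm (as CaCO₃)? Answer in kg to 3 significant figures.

49.6 kg

After draining 59% and refilling: 206 × 0.41 + 9 × 0.59 = 89.77 ppm.
Deficit to target: 134 − 89.77 = 44.23 mg/L.
As CaCO₃: 44.23 mg/L × 667,000 L = 29,500 g; ÷ 50 g/eq ÷ 1 = 590 mol NaHCO₃.
Mass: 590 × 84 = 49,560 g.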